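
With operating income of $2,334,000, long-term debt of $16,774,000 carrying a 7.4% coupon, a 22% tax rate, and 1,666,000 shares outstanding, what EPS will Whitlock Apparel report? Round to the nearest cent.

$0.51

Interest = $1,241,276.00, so EBT = $2,334,000 − $1,241,276.00 = $1,092,724.00.
After tax at 22%: net income = $1,092,724.00 × 0.78 = $852,324.72.
EPS = $852,324.72 ÷ 1,666,000 = $0.51.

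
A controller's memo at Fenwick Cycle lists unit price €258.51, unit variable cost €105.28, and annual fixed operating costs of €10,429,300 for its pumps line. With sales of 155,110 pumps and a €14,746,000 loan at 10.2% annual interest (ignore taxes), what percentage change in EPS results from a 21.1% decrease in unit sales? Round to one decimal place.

-42.4%

Contribution at this volume is 155,110 × €153.23 = €23,767,505.30.
Operating income = contribution − fixed costs = €23,767,505.30 − €10,429,300 = €13,338,205.30.
After interest of €1,504,092.00, pre-tax earnings = €11,834,113.30.
DCL = total CM / (EBIT − I) = €23,767,505.30 / €11,834,113.30 = 2.0084.
EPS therefore changes by 2.0084 × (-21.1%) = -42.4%.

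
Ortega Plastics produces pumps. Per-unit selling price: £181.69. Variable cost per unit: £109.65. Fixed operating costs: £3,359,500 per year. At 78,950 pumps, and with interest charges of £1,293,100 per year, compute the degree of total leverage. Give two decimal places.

5.50

Contribution at this volume is 78,950 × £72.04 = £5,687,558.00.
EBIT = £5,687,558.00 − £3,359,500 = £2,328,058.00. Interest = £1,293,100.00, so EBIT − I = £1,034,958.00.
Degree of total leverage = total CM / (EBIT − interest) = £5,687,558.00 / £1,034,958.00 = 5.4954.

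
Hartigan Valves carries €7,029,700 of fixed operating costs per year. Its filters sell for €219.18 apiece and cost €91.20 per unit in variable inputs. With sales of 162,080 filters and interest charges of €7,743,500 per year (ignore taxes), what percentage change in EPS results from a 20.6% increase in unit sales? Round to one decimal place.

At 162,080 units, contribution = 162,080 × €127.98 = €20,742,998.40.
Operating income = contribution − fixed costs = €20,742,998.40 − €7,029,700 = €13,713,298.40.
Interest = €7,743,500.00, so EBIT − I = €5,969,798.40.
Degree of combined leverage = contribution ÷ (EBIT − I) = €20,742,998.40 ÷ €5,969,798.40 = 3.4747.
%ΔEPS = DCL × %ΔSales = 3.4747 × +20.6% = +71.6%.

+71.6%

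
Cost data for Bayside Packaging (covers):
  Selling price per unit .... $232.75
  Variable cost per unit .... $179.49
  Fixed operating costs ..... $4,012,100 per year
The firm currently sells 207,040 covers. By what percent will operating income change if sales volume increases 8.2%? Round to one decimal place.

Total contribution margin = 207,040 × $53.26 = $11,026,950.40.
Subtracting fixed costs: EBIT = $11,026,950.40 − $4,012,100 = $7,014,850.40.
So DOL = total CM / EBIT = $11,026,950.40 / $7,014,850.40 = 1.5719.
So EBIT moves 1.5719 × (+8.2%) = +12.9%.

+12.9%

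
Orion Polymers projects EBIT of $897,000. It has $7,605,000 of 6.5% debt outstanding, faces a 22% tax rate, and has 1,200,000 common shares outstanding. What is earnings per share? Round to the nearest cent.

Pre-tax income = $897,000 − $494,325.00 = $402,675.00.
Net income = $402,675.00 × (1 − 0.22) = $314,086.50.
Per share: $314,086.50 / 1,200,000 shares = $0.26.

$0.26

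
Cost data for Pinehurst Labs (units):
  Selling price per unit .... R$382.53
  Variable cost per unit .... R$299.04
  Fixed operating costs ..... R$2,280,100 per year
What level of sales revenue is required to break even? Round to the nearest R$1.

R$10,446,840

Contribution margin per unit = R$382.53 − R$299.04 = R$83.49, a CM ratio of R$83.49 ÷ R$382.53 = 0.2183.
Break-even revenue = fixed costs × price ÷ CM = R$2,280,100 × R$382.53 ÷ R$83.49 = R$10,446,840.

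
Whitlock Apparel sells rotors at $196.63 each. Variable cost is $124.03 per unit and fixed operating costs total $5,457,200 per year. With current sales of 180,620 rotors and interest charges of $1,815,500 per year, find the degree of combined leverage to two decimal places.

Total contribution margin = 180,620 × $72.60 = $13,113,012.00.
EBIT = $13,113,012.00 − $5,457,200 = $7,655,812.00. Interest = $1,815,500.00, so EBIT − I = $5,840,312.00.
DCL = contribution ÷ (EBIT − I) = $13,113,012.00 ÷ $5,840,312.00 = 2.2453.

2.25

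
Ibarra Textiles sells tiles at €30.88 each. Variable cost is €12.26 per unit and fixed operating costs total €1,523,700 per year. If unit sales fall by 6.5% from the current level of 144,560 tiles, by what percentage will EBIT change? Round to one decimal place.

Total contribution margin = 144,560 × €18.62 = €2,691,707.20.
EBIT = €2,691,707.20 − €1,523,700 = €1,168,007.20.
So DOL = total CM / EBIT = €2,691,707.20 / €1,168,007.20 = 2.3045.
So EBIT moves 2.3045 × (-6.5%) = -15.0%.

-15.0%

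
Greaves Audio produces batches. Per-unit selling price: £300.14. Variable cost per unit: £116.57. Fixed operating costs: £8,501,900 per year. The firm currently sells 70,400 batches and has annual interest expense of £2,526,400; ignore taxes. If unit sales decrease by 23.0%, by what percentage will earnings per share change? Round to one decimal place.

Total contribution margin = 70,400 × £183.57 = £12,923,328.00.
Subtracting fixed costs: EBIT = £12,923,328.00 − £8,501,900 = £4,421,428.00.
After interest of £2,526,400.00, pre-tax earnings = £1,895,028.00.
Degree of combined leverage = contribution ÷ (EBIT − I) = £12,923,328.00 ÷ £1,895,028.00 = 6.8196.
%ΔEPS = DCL × %ΔSales = 6.8196 × -23.0% = -156.9%.

-156.9%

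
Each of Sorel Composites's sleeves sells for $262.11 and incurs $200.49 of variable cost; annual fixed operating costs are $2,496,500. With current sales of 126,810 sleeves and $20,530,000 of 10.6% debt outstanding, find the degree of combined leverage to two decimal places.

Contribution at this volume is 126,810 × $61.62 = $7,814,032.20.
EBIT = $7,814,032.20 − $2,496,500 = $5,317,532.20. Interest = $2,176,180.00, so EBIT − I = $3,141,352.20.
Degree of total leverage = total CM / (EBIT − interest) = $7,814,032.20 / $3,141,352.20 = 2.4875.

2.49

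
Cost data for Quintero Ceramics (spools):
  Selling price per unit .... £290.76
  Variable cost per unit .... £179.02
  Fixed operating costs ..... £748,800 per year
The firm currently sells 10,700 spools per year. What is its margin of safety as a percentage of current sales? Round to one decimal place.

Contribution margin per unit = £290.76 − £179.02 = £111.74. Break-even units = £748,800 ÷ £111.74 = 6,701.27; break-even revenue = 6,701.27 × £290.76 = £1,948,461.50.
Current sales = 10,700 × £290.76 = £3,111,132.00.
Margin of safety = (£3,111,132.00 − £1,948,461.50) ÷ £3,111,132.00 = 37.4%.

37.4%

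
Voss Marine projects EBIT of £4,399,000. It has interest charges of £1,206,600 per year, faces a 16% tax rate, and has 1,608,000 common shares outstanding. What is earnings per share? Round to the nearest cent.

Interest = £1,206,600.00, so EBT = £4,399,000 − £1,206,600.00 = £3,192,400.00.
Net income = £3,192,400.00 × (1 − 0.16) = £2,681,616.00.
EPS = £2,681,616.00 ÷ 1,608,000 = £1.67.

£1.67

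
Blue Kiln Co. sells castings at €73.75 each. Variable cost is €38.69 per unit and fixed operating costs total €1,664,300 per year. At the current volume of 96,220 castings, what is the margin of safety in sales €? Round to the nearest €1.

Unit CM = price − variable cost = €73.75 − €38.69 = €35.06. Break-even units = €1,664,300 ÷ €35.06 = 47,470.05; break-even revenue = 47,470.05 × €73.75 = €3,500,916.29.
Current sales = 96,220 × €73.75 = €7,096,225.00.
Margin of safety = €7,096,225.00 − €3,500,916.29 = €3,595,309.

€3,595,309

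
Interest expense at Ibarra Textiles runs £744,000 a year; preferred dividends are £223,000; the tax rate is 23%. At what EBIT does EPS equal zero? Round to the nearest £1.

£1,033,610

Grossing the preferred dividend up to pre-tax terms: £223,000 / (1 − 0.23) = £289,610.39.
EPS = 0 when EBIT covers interest plus the pre-tax preferred burden: £744,000 + £289,610.39 = £1,033,610.39.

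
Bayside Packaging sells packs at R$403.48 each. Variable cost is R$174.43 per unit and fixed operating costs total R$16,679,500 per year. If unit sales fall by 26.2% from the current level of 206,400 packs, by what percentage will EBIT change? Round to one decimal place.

Total contribution margin = 206,400 × R$229.05 = R$47,275,920.00.
Subtracting fixed costs: EBIT = R$47,275,920.00 − R$16,679,500 = R$30,596,420.00.
Degree of operating leverage = R$47,275,920.00 / R$30,596,420.00 = 1.5451.
Operating income changes by 1.5451 × -26.2% = -40.5%.

-40.5%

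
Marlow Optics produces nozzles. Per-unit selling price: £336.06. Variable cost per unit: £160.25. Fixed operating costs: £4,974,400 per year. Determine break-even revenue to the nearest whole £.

£9,508,543

CM per unit = £336.06 − £160.25 = £175.81; CM ratio = £175.81 / £336.06 = 0.5232.
Break-even sales = FC ÷ CM ratio = £4,974,400 × £336.06 / £175.81 = £9,508,543.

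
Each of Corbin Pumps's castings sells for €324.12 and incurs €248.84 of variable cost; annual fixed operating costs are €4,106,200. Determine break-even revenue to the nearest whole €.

€17,679,351

Contribution margin per unit = €324.12 − €248.84 = €75.28, a CM ratio of €75.28 ÷ €324.12 = 0.2323.
Break-even revenue = fixed costs × price ÷ CM = €4,106,200 × €324.12 ÷ €75.28 = €17,679,351.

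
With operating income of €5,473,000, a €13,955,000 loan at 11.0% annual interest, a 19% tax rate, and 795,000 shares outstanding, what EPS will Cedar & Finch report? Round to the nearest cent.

Interest = €1,535,050.00, so EBT = €5,473,000 − €1,535,050.00 = €3,937,950.00.
Net income = €3,937,950.00 × (1 − 0.19) = €3,189,739.50.
Per share: €3,189,739.50 / 795,000 shares = €4.01.

€4.01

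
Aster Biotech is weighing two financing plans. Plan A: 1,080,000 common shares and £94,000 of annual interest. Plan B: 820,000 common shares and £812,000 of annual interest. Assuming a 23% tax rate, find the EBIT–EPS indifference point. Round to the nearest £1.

At indifference, (EBIT − 94,000)(1 − t)/1,080,000 = (EBIT − 812,000)(1 − t)/820,000.
The (1 − t) factor cancels: (EBIT − 94,000) × 820,000 = (EBIT − 812,000) × 1,080,000.
Solving, EBIT = (812,000·1,080,000 − 94,000·820,000) / (1,080,000 − 820,000) = 799,880,000,000 / 260,000 = 3,076,461.54.

£3,076,462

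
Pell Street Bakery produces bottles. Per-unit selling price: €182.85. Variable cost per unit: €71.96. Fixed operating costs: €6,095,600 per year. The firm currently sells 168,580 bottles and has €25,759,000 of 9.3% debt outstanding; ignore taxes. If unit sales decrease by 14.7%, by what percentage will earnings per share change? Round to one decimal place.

-26.9%

At 168,580 units, contribution = 168,580 × €110.89 = €18,693,836.20.
Subtracting fixed costs: EBIT = €18,693,836.20 − €6,095,600 = €12,598,236.20.
Interest = €2,395,587.00, so EBIT − I = €10,202,649.20.
Degree of combined leverage = contribution ÷ (EBIT − I) = €18,693,836.20 ÷ €10,202,649.20 = 1.8323.
%ΔEPS = DCL × %ΔSales = 1.8323 × -14.7% = -26.9%.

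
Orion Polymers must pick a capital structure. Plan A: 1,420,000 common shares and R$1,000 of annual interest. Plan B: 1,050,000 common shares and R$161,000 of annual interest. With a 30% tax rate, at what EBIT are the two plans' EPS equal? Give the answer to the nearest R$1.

At indifference, (EBIT − 1,000)(1 − t)/1,420,000 = (EBIT − 161,000)(1 − t)/1,050,000.
Cancelling (1 − t) and cross-multiplying: 1,050,000·(EBIT − 1,000) = 1,420,000·(EBIT − 161,000).
EBIT × (1,420,000 − 1,050,000) = 161,000 × 1,420,000 − 1,000 × 1,050,000 = 227,570,000,000, so EBIT = 227,570,000,000 ÷ 370,000 = 615,054.05.

R$615,054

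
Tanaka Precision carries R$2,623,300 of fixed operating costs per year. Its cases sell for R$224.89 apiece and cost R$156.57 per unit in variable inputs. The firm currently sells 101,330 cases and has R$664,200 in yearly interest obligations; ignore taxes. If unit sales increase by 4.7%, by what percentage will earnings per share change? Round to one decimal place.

+9.0%

Total contribution margin = 101,330 × R$68.32 = R$6,922,865.60.
EBIT = R$6,922,865.60 − R$2,623,300 = R$4,299,565.60.
After interest of R$664,200.00, pre-tax earnings = R$3,635,365.60.
Degree of combined leverage = contribution ÷ (EBIT − I) = R$6,922,865.60 ÷ R$3,635,365.60 = 1.9043.
%ΔEPS = DCL × %ΔSales = 1.9043 × +4.7% = +9.0%.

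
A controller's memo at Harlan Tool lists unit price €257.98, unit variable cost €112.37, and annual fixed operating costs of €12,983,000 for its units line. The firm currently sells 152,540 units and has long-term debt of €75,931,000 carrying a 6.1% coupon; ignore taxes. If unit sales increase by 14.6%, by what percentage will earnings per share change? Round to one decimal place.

Total contribution margin = 152,540 × €145.61 = €22,211,349.40.
Subtracting fixed costs: EBIT = €22,211,349.40 − €12,983,000 = €9,228,349.40.
After interest of €4,631,791.00, pre-tax earnings = €4,596,558.40.
Degree of combined leverage = contribution ÷ (EBIT − I) = €22,211,349.40 ÷ €4,596,558.40 = 4.8322.
%ΔEPS = DCL × %ΔSales = 4.8322 × +14.6% = +70.5%.

+70.5%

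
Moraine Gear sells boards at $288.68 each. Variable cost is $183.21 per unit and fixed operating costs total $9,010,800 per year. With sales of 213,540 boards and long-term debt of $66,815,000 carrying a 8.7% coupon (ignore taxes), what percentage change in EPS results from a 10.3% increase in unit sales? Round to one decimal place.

+30.1%

Contribution at this volume is 213,540 × $105.47 = $22,522,063.80.
Subtracting fixed costs: EBIT = $22,522,063.80 − $9,010,800 = $13,511,263.80.
Interest = $5,812,905.00, so EBIT − I = $7,698,358.80.
Degree of combined leverage = contribution ÷ (EBIT − I) = $22,522,063.80 ÷ $7,698,358.80 = 2.9256.
%ΔEPS = DCL × %ΔSales = 2.9256 × +10.3% = +30.1%.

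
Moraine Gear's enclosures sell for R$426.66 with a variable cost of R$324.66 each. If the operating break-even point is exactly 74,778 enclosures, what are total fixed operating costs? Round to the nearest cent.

Each unit contributes R$426.66 − R$324.66 = R$102.00.
Since BE = FC / CM, FC = 74,778 × R$102.00 = R$7,627,356.00.

R$7,627,356.00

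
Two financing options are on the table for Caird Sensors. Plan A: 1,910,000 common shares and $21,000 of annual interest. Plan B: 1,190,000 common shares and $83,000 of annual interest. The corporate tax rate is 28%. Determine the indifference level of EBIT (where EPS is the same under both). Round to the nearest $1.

$185,472

At indifference, (EBIT − 21,000)(1 − t)/1,910,000 = (EBIT − 83,000)(1 − t)/1,190,000.
The (1 − t) factor cancels: (EBIT − 21,000) × 1,190,000 = (EBIT − 83,000) × 1,910,000.
Solving, EBIT = (83,000·1,910,000 − 21,000·1,190,000) / (1,910,000 − 1,190,000) = 133,540,000,000 / 720,000 = 185,472.22.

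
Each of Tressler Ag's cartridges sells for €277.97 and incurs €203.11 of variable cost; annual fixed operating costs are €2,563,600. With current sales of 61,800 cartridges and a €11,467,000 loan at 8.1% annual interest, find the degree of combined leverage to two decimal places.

4.08

At 61,800 units, contribution = 61,800 × €74.86 = €4,626,348.00.
Operating income = contribution − fixed costs = €4,626,348.00 − €2,563,600 = €2,062,748.00. Interest = €928,827.00.
DOL = €4,626,348.00 ÷ €2,062,748.00 = 2.2428; DFL = €2,062,748.00 ÷ €1,133,921.00 = 1.8191.
DCL = DOL × DFL = 2.2428 × 1.8191 = 4.0799.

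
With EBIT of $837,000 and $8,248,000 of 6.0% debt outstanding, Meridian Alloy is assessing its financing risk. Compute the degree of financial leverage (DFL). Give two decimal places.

2.45

Annual interest charges come to $494,880.00.
Degree of financial leverage = EBIT / (EBIT − interest) = $837,000 / $342,120.00 = 2.4465.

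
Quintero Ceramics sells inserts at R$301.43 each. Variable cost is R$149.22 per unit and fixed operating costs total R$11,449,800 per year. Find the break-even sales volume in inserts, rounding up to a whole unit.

75,224 inserts

Each unit contributes R$301.43 − R$149.22 = R$152.21.
Break-even volume = fixed costs ÷ CM per unit = R$11,449,800 ÷ R$152.21 = 75,223.70, so 75,224 inserts.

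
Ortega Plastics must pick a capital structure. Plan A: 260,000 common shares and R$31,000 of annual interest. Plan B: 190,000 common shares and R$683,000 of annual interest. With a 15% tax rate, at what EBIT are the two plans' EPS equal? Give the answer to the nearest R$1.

R$2,452,714

At indifference, (EBIT − 31,000)(1 − t)/260,000 = (EBIT − 683,000)(1 − t)/190,000.
The (1 − t) factor cancels: (EBIT − 31,000) × 190,000 = (EBIT − 683,000) × 260,000.
EBIT × (260,000 − 190,000) = 683,000 × 260,000 − 31,000 × 190,000 = 171,690,000,000, so EBIT = 171,690,000,000 ÷ 70,000 = 2,452,714.29.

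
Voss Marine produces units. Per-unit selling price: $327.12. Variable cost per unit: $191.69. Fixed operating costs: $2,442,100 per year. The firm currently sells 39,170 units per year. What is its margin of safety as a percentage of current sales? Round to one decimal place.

54.0%

Each unit contributes $327.12 − $191.69 = $135.43. Break-even units = $2,442,100 ÷ $135.43 = 18,032.19; break-even revenue = 18,032.19 × $327.12 = $5,898,691.22.
Actual sales revenue = 39,170 × $327.12 = $12,813,290.40.
Margin of safety = ($12,813,290.40 − $5,898,691.22) ÷ $12,813,290.40 = 54.0%.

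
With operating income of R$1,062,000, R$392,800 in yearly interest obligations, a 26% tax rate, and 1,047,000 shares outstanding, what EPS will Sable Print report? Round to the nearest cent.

R$0.47

Interest = R$392,800.00, so EBT = R$1,062,000 − R$392,800.00 = R$669,200.00.
Net income = R$669,200.00 × (1 − 0.26) = R$495,208.00.
EPS = R$495,208.00 ÷ 1,047,000 = R$0.47.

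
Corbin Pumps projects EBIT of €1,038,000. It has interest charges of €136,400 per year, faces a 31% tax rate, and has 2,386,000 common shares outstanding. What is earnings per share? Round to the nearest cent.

€0.26

Interest = €136,400.00, so EBT = €1,038,000 − €136,400.00 = €901,600.00.
Net income = €901,600.00 × (1 − 0.31) = €622,104.00.
EPS = €622,104.00 ÷ 2,386,000 = €0.26.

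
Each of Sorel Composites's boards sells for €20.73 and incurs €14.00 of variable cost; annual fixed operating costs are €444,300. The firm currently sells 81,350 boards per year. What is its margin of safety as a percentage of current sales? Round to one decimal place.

18.8%

Contribution margin per unit = €20.73 − €14.00 = €6.73. Break-even units = €444,300 ÷ €6.73 = 66,017.83; break-even revenue = 66,017.83 × €20.73 = €1,368,549.63.
Current sales = 81,350 × €20.73 = €1,686,385.50.
Margin of safety = (€1,686,385.50 − €1,368,549.63) ÷ €1,686,385.50 = 18.8%.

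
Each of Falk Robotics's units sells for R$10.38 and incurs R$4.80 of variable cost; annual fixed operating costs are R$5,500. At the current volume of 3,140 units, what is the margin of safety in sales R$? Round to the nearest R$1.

Unit CM = price − variable cost = R$10.38 − R$4.80 = R$5.58. Break-even units = R$5,500 ÷ R$5.58 = 985.66; break-even revenue = 985.66 × R$10.38 = R$10,231.18.
Actual sales revenue = 3,140 × R$10.38 = R$32,593.20.
Margin of safety = R$32,593.20 − R$10,231.18 = R$22,362.

R$22,362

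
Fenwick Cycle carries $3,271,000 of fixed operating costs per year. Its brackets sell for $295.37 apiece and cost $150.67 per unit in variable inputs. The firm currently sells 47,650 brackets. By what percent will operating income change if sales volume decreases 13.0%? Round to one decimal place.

-24.7%

Total contribution margin = 47,650 × $144.70 = $6,894,955.00.
EBIT = $6,894,955.00 − $3,271,000 = $3,623,955.00.
Degree of operating leverage = $6,894,955.00 / $3,623,955.00 = 1.9026.
So EBIT moves 1.9026 × (-13.0%) = -24.7%.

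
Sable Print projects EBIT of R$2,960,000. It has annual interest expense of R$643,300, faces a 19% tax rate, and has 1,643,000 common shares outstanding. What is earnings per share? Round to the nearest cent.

Interest = R$643,300.00, so EBT = R$2,960,000 − R$643,300.00 = R$2,316,700.00.
Net income = R$2,316,700.00 × (1 − 0.19) = R$1,876,527.00.
EPS = R$1,876,527.00 ÷ 1,643,000 = R$1.14.

R$1.14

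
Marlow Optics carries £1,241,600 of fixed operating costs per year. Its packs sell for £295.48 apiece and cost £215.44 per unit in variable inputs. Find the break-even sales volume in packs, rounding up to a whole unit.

15,513 packs

Unit CM = price − variable cost = £295.48 − £215.44 = £80.04.
Break-even Q = £1,241,600 / £80.04 = 15,512.24 → 15,513 packs.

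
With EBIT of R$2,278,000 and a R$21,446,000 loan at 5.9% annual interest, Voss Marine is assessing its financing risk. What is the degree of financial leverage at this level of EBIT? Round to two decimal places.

2.25

Annual interest charges come to R$1,265,314.00.
Degree of financial leverage = EBIT / (EBIT − interest) = R$2,278,000 / R$1,012,686.00 = 2.2495.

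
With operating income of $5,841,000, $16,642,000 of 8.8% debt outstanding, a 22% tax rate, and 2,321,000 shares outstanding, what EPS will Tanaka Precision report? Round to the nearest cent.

$1.47

Interest = $1,464,496.00, so EBT = $5,841,000 − $1,464,496.00 = $4,376,504.00.
After tax at 22%: net income = $4,376,504.00 × 0.78 = $3,413,673.12.
Per share: $3,413,673.12 / 2,321,000 shares = $1.47.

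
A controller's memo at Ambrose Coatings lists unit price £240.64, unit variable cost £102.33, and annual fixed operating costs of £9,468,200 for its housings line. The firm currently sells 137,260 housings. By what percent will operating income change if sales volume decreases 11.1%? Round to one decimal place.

Total contribution margin = 137,260 × £138.31 = £18,984,430.60.
EBIT = £18,984,430.60 − £9,468,200 = £9,516,230.60.
DOL = contribution ÷ EBIT = £18,984,430.60 ÷ £9,516,230.60 = 1.9950.
So EBIT moves 1.9950 × (-11.1%) = -22.1%.

-22.1%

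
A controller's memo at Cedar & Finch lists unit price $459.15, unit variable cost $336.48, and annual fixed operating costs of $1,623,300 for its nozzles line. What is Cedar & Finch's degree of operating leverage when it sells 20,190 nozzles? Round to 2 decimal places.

2.90

Contribution at this volume is 20,190 × $122.67 = $2,476,707.30.
Subtracting fixed costs: EBIT = $2,476,707.30 − $1,623,300 = $853,407.30.
DOL = contribution ÷ EBIT = $2,476,707.30 ÷ $853,407.30 = 2.9021.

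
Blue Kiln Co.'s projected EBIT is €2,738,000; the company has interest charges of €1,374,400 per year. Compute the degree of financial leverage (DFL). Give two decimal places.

Annual interest charges come to €1,374,400.00.
Degree of financial leverage = EBIT / (EBIT − interest) = €2,738,000 / €1,363,600.00 = 2.0079.

2.01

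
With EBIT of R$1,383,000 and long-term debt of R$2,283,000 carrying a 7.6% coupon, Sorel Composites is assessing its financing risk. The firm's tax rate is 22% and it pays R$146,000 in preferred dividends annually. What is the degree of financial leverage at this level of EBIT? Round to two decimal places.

1.35

Annual interest charges come to R$173,508.00.
Preferred dividends grossed up pre-tax: R$146,000 / (1 − 0.22) = R$187,179.49.
DFL = EBIT ÷ [EBIT − I − D_p/(1−t)] = R$1,383,000 ÷ [R$1,383,000 − R$173,508.00 − R$187,179.49] = R$1,383,000 ÷ R$1,022,312.51 = 1.3528.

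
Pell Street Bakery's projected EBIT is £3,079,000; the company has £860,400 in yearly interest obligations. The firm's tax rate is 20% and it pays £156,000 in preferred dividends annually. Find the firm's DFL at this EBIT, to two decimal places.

1.52

Interest = £860,400.00.
Pre-tax preferred-dividend burden = £156,000 ÷ (1 − 0.20) = £195,000.00.
DFL = EBIT ÷ [EBIT − I − D_p/(1−t)] = £3,079,000 ÷ [£3,079,000 − £860,400.00 − £195,000.00] = £3,079,000 ÷ £2,023,600.00 = 1.5215.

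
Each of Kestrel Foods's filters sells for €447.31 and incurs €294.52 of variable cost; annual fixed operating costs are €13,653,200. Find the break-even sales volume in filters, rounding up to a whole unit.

89,360 filters

Unit CM = price − variable cost = €447.31 − €294.52 = €152.79.
Break-even volume = fixed costs ÷ CM per unit = €13,653,200 ÷ €152.79 = 89,359.25, so 89,360 filters.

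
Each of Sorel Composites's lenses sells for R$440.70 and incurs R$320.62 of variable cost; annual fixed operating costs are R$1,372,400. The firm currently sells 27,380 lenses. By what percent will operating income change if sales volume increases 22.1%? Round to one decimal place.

Contribution at this volume is 27,380 × R$120.08 = R$3,287,790.40.
Subtracting fixed costs: EBIT = R$3,287,790.40 − R$1,372,400 = R$1,915,390.40.
DOL = contribution ÷ EBIT = R$3,287,790.40 ÷ R$1,915,390.40 = 1.7165.
Operating income changes by 1.7165 × +22.1% = +37.9%.

+37.9%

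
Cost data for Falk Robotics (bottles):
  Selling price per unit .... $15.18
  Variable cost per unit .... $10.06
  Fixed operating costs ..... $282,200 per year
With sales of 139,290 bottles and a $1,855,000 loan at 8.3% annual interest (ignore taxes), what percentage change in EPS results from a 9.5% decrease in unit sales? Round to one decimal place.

-24.5%

Total contribution margin = 139,290 × $5.12 = $713,164.80.
EBIT = $713,164.80 − $282,200 = $430,964.80.
Interest = $153,965.00, so EBIT − I = $276,999.80.
DCL = total CM / (EBIT − I) = $713,164.80 / $276,999.80 = 2.5746.
%ΔEPS = DCL × %ΔSales = 2.5746 × -9.5% = -24.5%.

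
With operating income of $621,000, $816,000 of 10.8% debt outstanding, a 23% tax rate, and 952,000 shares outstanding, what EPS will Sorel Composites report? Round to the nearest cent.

Pre-tax income = $621,000 − $88,128.00 = $532,872.00.
After tax at 23%: net income = $532,872.00 × 0.77 = $410,311.44.
EPS = $410,311.44 ÷ 952,000 = $0.43.

$0.43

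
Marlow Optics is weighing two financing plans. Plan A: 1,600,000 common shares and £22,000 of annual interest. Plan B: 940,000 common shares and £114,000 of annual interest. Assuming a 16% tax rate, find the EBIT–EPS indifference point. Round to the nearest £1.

At indifference, (EBIT − 22,000)(1 − t)/1,600,000 = (EBIT − 114,000)(1 − t)/940,000.
Cancelling (1 − t) and cross-multiplying: 940,000·(EBIT − 22,000) = 1,600,000·(EBIT − 114,000).
Solving, EBIT = (114,000·1,600,000 − 22,000·940,000) / (1,600,000 − 940,000) = 161,720,000,000 / 660,000 = 245,030.30.

£245,030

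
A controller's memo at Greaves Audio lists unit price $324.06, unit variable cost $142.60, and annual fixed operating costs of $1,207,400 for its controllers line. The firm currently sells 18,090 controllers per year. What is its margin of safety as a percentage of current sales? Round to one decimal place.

Each unit contributes $324.06 − $142.60 = $181.46. Break-even units = $1,207,400 ÷ $181.46 = 6,653.81; break-even revenue = 6,653.81 × $324.06 = $2,156,233.02.
Current sales = 18,090 × $324.06 = $5,862,245.40.
Margin of safety = ($5,862,245.40 − $2,156,233.02) ÷ $5,862,245.40 = 63.2%.

63.2%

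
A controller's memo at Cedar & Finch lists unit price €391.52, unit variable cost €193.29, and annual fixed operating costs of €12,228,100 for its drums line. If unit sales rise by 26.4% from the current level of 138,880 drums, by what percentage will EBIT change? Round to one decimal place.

Total contribution margin = 138,880 × €198.23 = €27,530,182.40.
EBIT = €27,530,182.40 − €12,228,100 = €15,302,082.40.
So DOL = total CM / EBIT = €27,530,182.40 / €15,302,082.40 = 1.7991.
%ΔEBIT = DOL × %ΔSales = 1.7991 × +26.4% = +47.5%.

+47.5%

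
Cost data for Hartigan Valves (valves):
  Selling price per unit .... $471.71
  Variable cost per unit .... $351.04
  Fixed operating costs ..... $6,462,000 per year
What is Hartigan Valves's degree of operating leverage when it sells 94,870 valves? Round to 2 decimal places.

Contribution at this volume is 94,870 × $120.67 = $11,447,962.90.
Operating income = contribution − fixed costs = $11,447,962.90 − $6,462,000 = $4,985,962.90.
Degree of operating leverage = $11,447,962.90 / $4,985,962.90 = 2.2960.

2.30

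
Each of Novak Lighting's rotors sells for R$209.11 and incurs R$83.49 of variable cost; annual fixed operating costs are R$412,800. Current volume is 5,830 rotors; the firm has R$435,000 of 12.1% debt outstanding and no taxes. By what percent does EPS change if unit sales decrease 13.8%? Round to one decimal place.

-37.9%

Contribution at this volume is 5,830 × R$125.62 = R$732,364.60.
Operating income = contribution − fixed costs = R$732,364.60 − R$412,800 = R$319,564.60.
After interest of R$52,635.00, pre-tax earnings = R$266,929.60.
Degree of combined leverage = contribution ÷ (EBIT − I) = R$732,364.60 ÷ R$266,929.60 = 2.7437.
%ΔEPS = DCL × %ΔSales = 2.7437 × -13.8% = -37.9%.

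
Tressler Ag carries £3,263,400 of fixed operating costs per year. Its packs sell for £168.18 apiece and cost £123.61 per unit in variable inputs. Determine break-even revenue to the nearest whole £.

£12,314,081

Contribution margin per unit = £168.18 − £123.61 = £44.57, a CM ratio of £44.57 ÷ £168.18 = 0.2650.
Break-even sales = FC ÷ CM ratio = £3,263,400 × £168.18 / £44.57 = £12,314,081.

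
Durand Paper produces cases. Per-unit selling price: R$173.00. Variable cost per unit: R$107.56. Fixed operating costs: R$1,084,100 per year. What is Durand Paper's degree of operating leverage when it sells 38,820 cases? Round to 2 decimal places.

Total contribution margin = 38,820 × R$65.44 = R$2,540,380.80.
Subtracting fixed costs: EBIT = R$2,540,380.80 − R$1,084,100 = R$1,456,280.80.
DOL = contribution ÷ EBIT = R$2,540,380.80 ÷ R$1,456,280.80 = 1.7444.

1.74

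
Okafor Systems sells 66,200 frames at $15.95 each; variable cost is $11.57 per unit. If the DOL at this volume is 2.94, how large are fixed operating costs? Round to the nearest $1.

$191,332

At 66,200 units, contribution = 66,200 × $4.38 = $289,956.00.
Since DOL = CM ÷ EBIT, EBIT = $289,956.00 ÷ 2.94 = $98,624.49.
Fixed costs = CM − EBIT = $289,956.00 − $98,624.49 = $191,332.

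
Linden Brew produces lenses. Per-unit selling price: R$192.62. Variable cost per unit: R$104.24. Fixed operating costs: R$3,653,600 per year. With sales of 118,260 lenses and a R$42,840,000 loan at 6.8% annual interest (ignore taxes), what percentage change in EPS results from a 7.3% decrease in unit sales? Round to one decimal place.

At 118,260 units, contribution = 118,260 × R$88.38 = R$10,451,818.80.
Operating income = contribution − fixed costs = R$10,451,818.80 − R$3,653,600 = R$6,798,218.80.
Interest = R$2,913,120.00, so EBIT − I = R$3,885,098.80.
DCL = total CM / (EBIT − I) = R$10,451,818.80 / R$3,885,098.80 = 2.6902.
EPS therefore changes by 2.6902 × (-7.3%) = -19.6%.

-19.6%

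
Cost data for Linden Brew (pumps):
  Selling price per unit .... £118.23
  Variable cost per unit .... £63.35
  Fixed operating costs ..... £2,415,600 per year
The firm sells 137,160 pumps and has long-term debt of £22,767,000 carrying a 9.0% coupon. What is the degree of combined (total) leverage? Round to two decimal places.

2.46

Contribution at this volume is 137,160 × £54.88 = £7,527,340.80.
Subtracting fixed costs: EBIT = £7,527,340.80 − £2,415,600 = £5,111,740.80. Interest = £2,049,030.00.
DOL = £7,527,340.80 ÷ £5,111,740.80 = 1.4726; DFL = £5,111,740.80 ÷ £3,062,710.80 = 1.6690.
DCL = DOL × DFL = 1.4726 × 1.6690 = 2.4578.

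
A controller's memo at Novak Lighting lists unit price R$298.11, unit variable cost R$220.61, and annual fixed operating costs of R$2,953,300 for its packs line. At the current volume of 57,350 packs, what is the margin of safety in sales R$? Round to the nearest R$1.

R$5,736,502

Each unit contributes R$298.11 − R$220.61 = R$77.50. Break-even units = R$2,953,300 ÷ R$77.50 = 38,107.10; break-even revenue = 38,107.10 × R$298.11 = R$11,360,106.62.
Current sales = 57,350 × R$298.11 = R$17,096,608.50.
Margin of safety = R$17,096,608.50 − R$11,360,106.62 = R$5,736,502.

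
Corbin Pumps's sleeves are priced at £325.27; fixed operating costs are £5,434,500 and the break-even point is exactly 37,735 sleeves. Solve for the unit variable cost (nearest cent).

At break-even, FC = Q × (P − VC), so P − VC = £5,434,500 ÷ 37,735 = £144.0175.
Hence VC = price − CM = £325.27 − £144.0175 = £181.25.

£181.25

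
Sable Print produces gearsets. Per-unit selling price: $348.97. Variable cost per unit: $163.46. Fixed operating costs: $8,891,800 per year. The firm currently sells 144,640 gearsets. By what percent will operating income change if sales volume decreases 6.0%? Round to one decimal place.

-9.0%

At 144,640 units, contribution = 144,640 × $185.51 = $26,832,166.40.
EBIT = $26,832,166.40 − $8,891,800 = $17,940,366.40.
So DOL = total CM / EBIT = $26,832,166.40 / $17,940,366.40 = 1.4956.
Operating income changes by 1.4956 × -6.0% = -9.0%.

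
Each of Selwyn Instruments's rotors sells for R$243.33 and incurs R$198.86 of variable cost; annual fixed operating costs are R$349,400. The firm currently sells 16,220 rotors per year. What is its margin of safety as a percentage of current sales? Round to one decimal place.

Each unit contributes R$243.33 − R$198.86 = R$44.47. Break-even units = R$349,400 ÷ R$44.47 = 7,856.98; break-even revenue = 7,856.98 × R$243.33 = R$1,911,839.49.
Actual sales revenue = 16,220 × R$243.33 = R$3,946,812.60.
Margin of safety = (R$3,946,812.60 − R$1,911,839.49) ÷ R$3,946,812.60 = 51.6%.

51.6%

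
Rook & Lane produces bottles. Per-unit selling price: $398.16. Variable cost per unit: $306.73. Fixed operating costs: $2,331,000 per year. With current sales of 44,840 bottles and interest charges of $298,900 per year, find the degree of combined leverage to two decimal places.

2.79

Total contribution margin = 44,840 × $91.43 = $4,099,721.20.
Operating income = contribution − fixed costs = $4,099,721.20 − $2,331,000 = $1,768,721.20. Interest = $298,900.00, so EBIT − I = $1,469,821.20.
Degree of total leverage = total CM / (EBIT − interest) = $4,099,721.20 / $1,469,821.20 = 2.7893.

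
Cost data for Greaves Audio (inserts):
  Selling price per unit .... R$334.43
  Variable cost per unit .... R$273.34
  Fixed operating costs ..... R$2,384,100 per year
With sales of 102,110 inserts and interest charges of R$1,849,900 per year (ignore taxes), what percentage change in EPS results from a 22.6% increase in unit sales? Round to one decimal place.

+70.4%

Contribution at this volume is 102,110 × R$61.09 = R$6,237,899.90.
Subtracting fixed costs: EBIT = R$6,237,899.90 − R$2,384,100 = R$3,853,799.90.
Interest = R$1,849,900.00, so EBIT − I = R$2,003,899.90.
DCL = total CM / (EBIT − I) = R$6,237,899.90 / R$2,003,899.90 = 3.1129.
%ΔEPS = DCL × %ΔSales = 3.1129 × +22.6% = +70.4%.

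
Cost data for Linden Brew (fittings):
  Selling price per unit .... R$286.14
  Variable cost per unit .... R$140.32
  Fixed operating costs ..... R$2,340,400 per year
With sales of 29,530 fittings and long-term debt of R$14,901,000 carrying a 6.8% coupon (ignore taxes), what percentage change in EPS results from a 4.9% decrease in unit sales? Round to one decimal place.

-22.2%

At 29,530 units, contribution = 29,530 × R$145.82 = R$4,306,064.60.
EBIT = R$4,306,064.60 − R$2,340,400 = R$1,965,664.60.
Interest = R$1,013,268.00, so EBIT − I = R$952,396.60.
Degree of combined leverage = contribution ÷ (EBIT − I) = R$4,306,064.60 ÷ R$952,396.60 = 4.5213.
%ΔEPS = DCL × %ΔSales = 4.5213 × -4.9% = -22.2%.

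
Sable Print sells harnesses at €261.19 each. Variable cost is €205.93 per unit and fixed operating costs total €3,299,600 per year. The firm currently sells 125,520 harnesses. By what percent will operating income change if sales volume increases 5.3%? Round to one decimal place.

+10.1%

At 125,520 units, contribution = 125,520 × €55.26 = €6,936,235.20.
Subtracting fixed costs: EBIT = €6,936,235.20 − €3,299,600 = €3,636,635.20.
Degree of operating leverage = €6,936,235.20 / €3,636,635.20 = 1.9073.
So EBIT moves 1.9073 × (+5.3%) = +10.1%.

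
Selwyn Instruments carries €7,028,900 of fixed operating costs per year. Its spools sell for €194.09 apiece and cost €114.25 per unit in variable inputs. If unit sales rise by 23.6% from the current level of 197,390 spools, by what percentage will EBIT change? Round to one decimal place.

Contribution at this volume is 197,390 × €79.84 = €15,759,617.60.
EBIT = €15,759,617.60 − €7,028,900 = €8,730,717.60.
DOL = contribution ÷ EBIT = €15,759,617.60 ÷ €8,730,717.60 = 1.8051.
Operating income changes by 1.8051 × +23.6% = +42.6%.

+42.6%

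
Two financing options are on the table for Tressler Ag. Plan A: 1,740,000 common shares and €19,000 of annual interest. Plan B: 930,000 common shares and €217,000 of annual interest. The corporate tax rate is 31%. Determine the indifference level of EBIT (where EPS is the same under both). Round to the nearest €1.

€444,333

Set EPS_A = EPS_B: (EBIT − €19,000)(1 − 0.31) ÷ 1,740,000 = (EBIT − €217,000)(1 − 0.31) ÷ 930,000.
The (1 − t) factor cancels: (EBIT − 19,000) × 930,000 = (EBIT − 217,000) × 1,740,000.
EBIT × (1,740,000 − 930,000) = 217,000 × 1,740,000 − 19,000 × 930,000 = 359,910,000,000, so EBIT = 359,910,000,000 ÷ 810,000 = 444,333.33.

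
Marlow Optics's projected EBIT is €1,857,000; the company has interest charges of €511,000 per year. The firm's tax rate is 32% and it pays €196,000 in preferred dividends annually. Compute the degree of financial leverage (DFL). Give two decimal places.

Annual interest charges come to €511,000.00.
Preferred dividends grossed up pre-tax: €196,000 / (1 − 0.32) = €288,235.29.
DFL = EBIT ÷ [EBIT − I − D_p/(1−t)] = €1,857,000 ÷ [€1,857,000 − €511,000.00 − €288,235.29] = €1,857,000 ÷ €1,057,764.71 = 1.7556.

1.76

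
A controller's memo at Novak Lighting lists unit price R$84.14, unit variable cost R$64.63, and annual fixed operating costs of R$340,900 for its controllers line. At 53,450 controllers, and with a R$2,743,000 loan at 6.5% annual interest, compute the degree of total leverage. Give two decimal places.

1.99

At 53,450 units, contribution = 53,450 × R$19.51 = R$1,042,809.50.
Subtracting fixed costs: EBIT = R$1,042,809.50 − R$340,900 = R$701,909.50. Interest = R$178,295.00, so EBIT − I = R$523,614.50.
Degree of total leverage = total CM / (EBIT − interest) = R$1,042,809.50 / R$523,614.50 = 1.9916.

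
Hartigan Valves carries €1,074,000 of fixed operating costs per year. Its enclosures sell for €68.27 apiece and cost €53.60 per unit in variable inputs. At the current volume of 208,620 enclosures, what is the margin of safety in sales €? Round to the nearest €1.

€9,244,397

Contribution margin per unit = €68.27 − €53.60 = €14.67. Break-even units = €1,074,000 ÷ €14.67 = 73,210.63; break-even revenue = 73,210.63 × €68.27 = €4,998,089.98.
Actual sales revenue = 208,620 × €68.27 = €14,242,487.40.
Margin of safety = €14,242,487.40 − €4,998,089.98 = €9,244,397.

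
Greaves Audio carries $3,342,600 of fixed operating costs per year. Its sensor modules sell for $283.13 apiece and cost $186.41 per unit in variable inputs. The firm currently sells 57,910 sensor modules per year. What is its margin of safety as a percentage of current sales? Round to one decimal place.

Each unit contributes $283.13 − $186.41 = $96.72. Break-even units = $3,342,600 ÷ $96.72 = 34,559.55; break-even revenue = 34,559.55 × $283.13 = $9,784,846.34.
Actual sales revenue = 57,910 × $283.13 = $16,396,058.30.
Margin of safety = ($16,396,058.30 − $9,784,846.34) ÷ $16,396,058.30 = 40.3%.

40.3%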